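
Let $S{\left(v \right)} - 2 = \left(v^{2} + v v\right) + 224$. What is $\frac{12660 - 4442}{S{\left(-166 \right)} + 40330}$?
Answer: $\frac{4109}{47834} \approx 0.085901$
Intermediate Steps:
$S{\left(v \right)} = 226 + 2 v^{2}$ ($S{\left(v \right)} = 2 + \left(\left(v^{2} + v v\right) + 224\right) = 2 + \left(\left(v^{2} + v^{2}\right) + 224\right) = 2 + \left(2 v^{2} + 224\right) = 2 + \left(224 + 2 v^{2}\right) = 226 + 2 v^{2}$)
$\frac{12660 - 4442}{S{\left(-166 \right)} + 40330} = \frac{12660 - 4442}{\left(226 + 2 \left(-166\right)^{2}\right) + 40330} = \frac{8218}{\left(226 + 2 \cdot 27556\right) + 40330} = \frac{8218}{\left(226 + 55112\right) + 40330} = \frac{8218}{55338 + 40330} = \frac{8218}{95668} = 8218 \cdot \frac{1}{95668} = \frac{4109}{47834}$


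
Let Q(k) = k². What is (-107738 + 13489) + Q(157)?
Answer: -69600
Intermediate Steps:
(-107738 + 13489) + Q(157) = (-107738 + 13489) + 157² = -94249 + 24649 = -69600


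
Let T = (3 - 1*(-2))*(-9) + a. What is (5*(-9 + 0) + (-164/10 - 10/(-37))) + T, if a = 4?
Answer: -18894/185 ≈ -102.13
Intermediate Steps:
T = -41 (T = (3 - 1*(-2))*(-9) + 4 = (3 + 2)*(-9) + 4 = 5*(-9) + 4 = -45 + 4 = -41)
(5*(-9 + 0) + (-164/10 - 10/(-37))) + T = (5*(-9 + 0) + (-164/10 - 10/(-37))) - 41 = (5*(-9) + (-164*⅒ - 10*(-1/37))) - 41 = (-45 + (-82/5 + 10/37)) - 41 = (-45 - 2984/185) - 41 = -11309/185 - 41 = -18894/185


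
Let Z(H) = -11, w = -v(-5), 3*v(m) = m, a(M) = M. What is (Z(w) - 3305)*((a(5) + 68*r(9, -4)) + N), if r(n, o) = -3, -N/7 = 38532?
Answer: 895064668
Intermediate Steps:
N = -269724 (N = -7*38532 = -269724)
v(m) = m/3
w = 5/3 (w = -(-5)/3 = -1*(-5/3) = 5/3 ≈ 1.6667)
(Z(w) - 3305)*((a(5) + 68*r(9, -4)) + N) = (-11 - 3305)*((5 + 68*(-3)) - 269724) = -3316*((5 - 204) - 269724) = -3316*(-199 - 269724) = -3316*(-269923) = 895064668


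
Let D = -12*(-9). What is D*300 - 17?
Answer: 32383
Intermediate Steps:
D = 108
D*300 - 17 = 108*300 - 17 = 32400 - 17 = 32383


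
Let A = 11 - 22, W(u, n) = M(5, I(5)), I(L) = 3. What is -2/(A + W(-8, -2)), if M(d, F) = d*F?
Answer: -½ ≈ -0.50000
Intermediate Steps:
M(d, F) = F*d
W(u, n) = 15 (W(u, n) = 3*5 = 15)
A = -11
-2/(A + W(-8, -2)) = -2/(-11 + 15) = -2/4 = (¼)*(-2) = -½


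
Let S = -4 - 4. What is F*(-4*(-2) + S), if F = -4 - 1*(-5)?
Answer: 0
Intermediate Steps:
F = 1 (F = -4 + 5 = 1)
S = -8
F*(-4*(-2) + S) = 1*(-4*(-2) - 8) = 1*(8 - 8) = 1*0 = 0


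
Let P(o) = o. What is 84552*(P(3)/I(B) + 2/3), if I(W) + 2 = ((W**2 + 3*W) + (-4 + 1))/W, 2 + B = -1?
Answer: -197288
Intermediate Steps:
B = -3 (B = -2 - 1 = -3)
I(W) = -2 + (-3 + W**2 + 3*W)/W (I(W) = -2 + ((W**2 + 3*W) + (-4 + 1))/W = -2 + ((W**2 + 3*W) - 3)/W = -2 + (-3 + W**2 + 3*W)/W)
84552*(P(3)/I(B) + 2/3) = 84552*(3/(1 - 3 - 3/(-3)) + 2/3) = 84552*(3/(1 - 3 - 3*(-1/3)) + 2*(1/3)) = 84552*(3/(1 - 3 + 1) + 2/3) = 84552*(3/(-1) + 2/3) = 84552*(3*(-1) + 2/3) = 84552*(-3 + 2/3) = 84552*(-7/3) = -197288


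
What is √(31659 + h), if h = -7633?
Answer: √24026 ≈ 155.00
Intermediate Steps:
√(31659 + h) = √(31659 - 7633) = √24026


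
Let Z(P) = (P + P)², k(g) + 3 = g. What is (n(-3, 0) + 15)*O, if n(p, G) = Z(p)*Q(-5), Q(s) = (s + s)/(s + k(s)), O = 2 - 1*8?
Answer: -3330/13 ≈ -256.15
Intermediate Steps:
O = -6 (O = 2 - 8 = -6)
k(g) = -3 + g
Z(P) = 4*P² (Z(P) = (2*P)² = 4*P²)
Q(s) = 2*s/(-3 + 2*s) (Q(s) = (s + s)/(s + (-3 + s)) = (2*s)/(-3 + 2*s) = 2*s/(-3 + 2*s))
n(p, G) = 40*p²/13 (n(p, G) = (4*p²)*(2*(-5)/(-3 + 2*(-5))) = (4*p²)*(2*(-5)/(-3 - 10)) = (4*p²)*(2*(-5)/(-13)) = (4*p²)*(2*(-5)*(-1/13)) = (4*p²)*(10/13) = 40*p²/13)
(n(-3, 0) + 15)*O = ((40/13)*(-3)² + 15)*(-6) = ((40/13)*9 + 15)*(-6) = (360/13 + 15)*(-6) = (555/13)*(-6) = -3330/13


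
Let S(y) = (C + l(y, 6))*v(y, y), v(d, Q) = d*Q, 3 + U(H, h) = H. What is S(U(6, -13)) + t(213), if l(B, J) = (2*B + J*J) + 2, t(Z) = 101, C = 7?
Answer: 560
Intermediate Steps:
U(H, h) = -3 + H
v(d, Q) = Q*d
l(B, J) = 2 + J² + 2*B (l(B, J) = (2*B + J²) + 2 = (J² + 2*B) + 2 = 2 + J² + 2*B)
S(y) = y²*(45 + 2*y) (S(y) = (7 + (2 + 6² + 2*y))*(y*y) = (7 + (2 + 36 + 2*y))*y² = (7 + (38 + 2*y))*y² = (45 + 2*y)*y² = y²*(45 + 2*y))
S(U(6, -13)) + t(213) = (-3 + 6)²*(45 + 2*(-3 + 6)) + 101 = 3²*(45 + 2*3) + 101 = 9*(45 + 6) + 101 = 9*51 + 101 = 459 + 101 = 560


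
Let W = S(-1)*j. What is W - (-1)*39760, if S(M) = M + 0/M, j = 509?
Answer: 39251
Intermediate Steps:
S(M) = M (S(M) = M + 0 = M)
W = -509 (W = -1*509 = -509)
W - (-1)*39760 = -509 - (-1)*39760 = -509 - 1*(-39760) = -509 + 39760 = 39251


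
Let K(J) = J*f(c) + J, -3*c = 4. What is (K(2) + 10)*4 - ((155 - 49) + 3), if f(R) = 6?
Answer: -13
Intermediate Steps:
c = -4/3 (c = -⅓*4 = -4/3 ≈ -1.3333)
K(J) = 7*J (K(J) = J*6 + J = 6*J + J = 7*J)
(K(2) + 10)*4 - ((155 - 49) + 3) = (7*2 + 10)*4 - ((155 - 49) + 3) = (14 + 10)*4 - (106 + 3) = 24*4 - 1*109 = 96 - 109 = -13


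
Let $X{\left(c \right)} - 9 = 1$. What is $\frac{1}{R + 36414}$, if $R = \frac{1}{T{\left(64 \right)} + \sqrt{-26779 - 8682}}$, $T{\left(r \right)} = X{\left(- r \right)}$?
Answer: $\frac{1294918264}{47153154029437} + \frac{i \sqrt{35461}}{47153154029437} \approx 2.7462 \cdot 10^{-5} + 3.9936 \cdot 10^{-12} i$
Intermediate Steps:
$X{\left(c \right)} = 10$ ($X{\left(c \right)} = 9 + 1 = 10$)
$T{\left(r \right)} = 10$
$R = \frac{1}{10 + i \sqrt{35461}}$ ($R = \frac{1}{10 + \sqrt{-26779 - 8682}} = \frac{1}{10 + \sqrt{-35461}} = \frac{1}{10 + i \sqrt{35461}} \approx 0.00028121 - 0.0052954 i$)
$\frac{1}{R + 36414} = \frac{1}{\left(\frac{10}{35561} - \frac{i \sqrt{35461}}{35561}\right) + 36414} = \frac{1}{\frac{1294918264}{35561} - \frac{i \sqrt{35461}}{35561}}$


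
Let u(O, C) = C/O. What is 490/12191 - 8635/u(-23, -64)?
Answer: -2421162195/780224 ≈ -3103.2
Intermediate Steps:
490/12191 - 8635/u(-23, -64) = 490/12191 - 8635/((-64/(-23))) = 490*(1/12191) - 8635/((-64*(-1/23))) = 490/12191 - 8635/64/23 = 490/12191 - 8635*23/64 = 490/12191 - 198605/64 = -2421162195/780224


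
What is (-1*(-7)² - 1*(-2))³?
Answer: -103823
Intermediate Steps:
(-1*(-7)² - 1*(-2))³ = (-1*49 + 2)³ = (-49 + 2)³ = (-47)³ = -103823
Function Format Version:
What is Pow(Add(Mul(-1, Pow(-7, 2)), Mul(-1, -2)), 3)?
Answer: -103823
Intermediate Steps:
Pow(Add(Mul(-1, Pow(-7, 2)), Mul(-1, -2)), 3) = Pow(Add(Mul(-1, 49), 2), 3) = Pow(Add(-49, 2), 3) = Pow(-47, 3) = -103823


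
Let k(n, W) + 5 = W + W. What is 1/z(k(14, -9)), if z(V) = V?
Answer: -1/23 ≈ -0.043478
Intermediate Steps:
k(n, W) = -5 + 2*W (k(n, W) = -5 + (W + W) = -5 + 2*W)
1/z(k(14, -9)) = 1/(-5 + 2*(-9)) = 1/(-5 - 18) = 1/(-23) = -1/23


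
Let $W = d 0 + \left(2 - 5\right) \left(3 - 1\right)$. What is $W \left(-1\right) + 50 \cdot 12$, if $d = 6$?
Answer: $606$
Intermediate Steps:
$W = -6$ ($W = 6 \cdot 0 + \left(2 - 5\right) \left(3 - 1\right) = 0 - 6 = -6$)
$W \left(-1\right) + 50 \cdot 12 = \left(-6\right) \left(-1\right) + 50 \cdot 12 = 6 + 600 = 606$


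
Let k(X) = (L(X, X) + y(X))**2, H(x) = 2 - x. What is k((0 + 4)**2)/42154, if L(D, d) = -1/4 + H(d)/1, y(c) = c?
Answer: 7/96352 ≈ 7.2650e-5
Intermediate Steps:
L(D, d) = 7/4 - d (L(D, d) = -1/4 + (2 - d)/1 = -1*1/4 + (2 - d)*1 = -1/4 + (2 - d) = 7/4 - d)
k(X) = 49/16 (k(X) = ((7/4 - X) + X)**2 = (7/4)**2 = 49/16)
k((0 + 4)**2)/42154 = (49/16)/42154 = (49/16)*(1/42154) = 7/96352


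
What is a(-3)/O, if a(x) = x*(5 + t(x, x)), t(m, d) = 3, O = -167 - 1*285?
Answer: 6/113 ≈ 0.053097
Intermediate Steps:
O = -452 (O = -167 - 285 = -452)
a(x) = 8*x (a(x) = x*(5 + 3) = x*8 = 8*x)
a(-3)/O = (8*(-3))/(-452) = -24*(-1/452) = 6/113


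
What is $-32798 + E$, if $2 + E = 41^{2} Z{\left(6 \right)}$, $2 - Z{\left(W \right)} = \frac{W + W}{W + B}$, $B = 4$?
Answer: $- \frac{157276}{5} \approx -31455.0$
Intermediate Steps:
$Z{\left(W \right)} = 2 - \frac{2 W}{4 + W}$ ($Z{\left(W \right)} = 2 - \frac{W + W}{W + 4} = 2 - \frac{2 W}{4 + W}$)
$E = \frac{6714}{5}$ ($E = -2 + 41^{2} \frac{8}{4 + 6} = -2 + 1681 \cdot \frac{8}{10} = -2 + 1681 \cdot 8 \cdot \frac{1}{10} = -2 + 1681 \cdot \frac{4}{5} = -2 + \frac{6724}{5} = \frac{6714}{5} \approx 1342.8$)
$-32798 + E = -32798 + \frac{6714}{5} = - \frac{157276}{5}$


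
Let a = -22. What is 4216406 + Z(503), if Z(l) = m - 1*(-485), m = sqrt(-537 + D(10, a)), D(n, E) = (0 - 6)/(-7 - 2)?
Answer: 4216891 + I*sqrt(4827)/3 ≈ 4.2169e+6 + 23.159*I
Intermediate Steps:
D(n, E) = 2/3 (D(n, E) = -6/(-9) = -6*(-1/9) = 2/3)
m = I*sqrt(4827)/3 (m = sqrt(-537 + 2/3) = sqrt(-1609/3) = I*sqrt(4827)/3 ≈ 23.159*I)
Z(l) = 485 + I*sqrt(4827)/3 (Z(l) = I*sqrt(4827)/3 - 1*(-485) = I*sqrt(4827)/3 + 485 = 485 + I*sqrt(4827)/3)
4216406 + Z(503) = 4216406 + (485 + I*sqrt(4827)/3) = 4216891 + I*sqrt(4827)/3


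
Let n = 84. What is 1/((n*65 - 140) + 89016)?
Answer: 1/94336 ≈ 1.0600e-5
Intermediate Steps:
1/((n*65 - 140) + 89016) = 1/((84*65 - 140) + 89016) = 1/((5460 - 140) + 89016) = 1/(5320 + 89016) = 1/94336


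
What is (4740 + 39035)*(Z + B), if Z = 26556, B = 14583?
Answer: 1800859725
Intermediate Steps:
(4740 + 39035)*(Z + B) = (4740 + 39035)*(26556 + 14583) = 43775*41139 = 1800859725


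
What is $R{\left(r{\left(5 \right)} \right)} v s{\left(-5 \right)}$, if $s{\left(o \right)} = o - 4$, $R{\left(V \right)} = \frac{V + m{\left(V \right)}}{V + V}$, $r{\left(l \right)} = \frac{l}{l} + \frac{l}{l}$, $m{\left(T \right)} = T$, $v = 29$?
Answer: $-261$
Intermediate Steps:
$r{\left(l \right)} = 2$ ($r{\left(l \right)} = 1 + 1 = 2$)
$R{\left(V \right)} = 1$ ($R{\left(V \right)} = \frac{V + V}{V + V} = \frac{2 V}{2 V} = 2 V \frac{1}{2 V} = 1$)
$s{\left(o \right)} = -4 + o$ ($s{\left(o \right)} = o - 4 = -4 + o$)
$R{\left(r{\left(5 \right)} \right)} v s{\left(-5 \right)} = 1 \cdot 29 \left(-4 - 5\right) = 29 \left(-9\right) = -261$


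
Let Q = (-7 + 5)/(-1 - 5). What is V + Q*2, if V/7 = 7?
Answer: 149/3 ≈ 49.667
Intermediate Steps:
V = 49 (V = 7*7 = 49)
Q = ⅓ (Q = -2/(-6) = -2*(-⅙) = ⅓ ≈ 0.33333)
V + Q*2 = 49 + (⅓)*2 = 49 + ⅔ = 149/3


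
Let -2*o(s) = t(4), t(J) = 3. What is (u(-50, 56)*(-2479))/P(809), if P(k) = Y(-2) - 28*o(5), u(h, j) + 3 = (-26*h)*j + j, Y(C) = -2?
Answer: -180602587/40 ≈ -4.5151e+6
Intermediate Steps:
o(s) = -3/2 (o(s) = -½*3 = -3/2)
u(h, j) = -3 + j - 26*h*j (u(h, j) = -3 + ((-26*h)*j + j) = -3 + (-26*h*j + j) = -3 + (j - 26*h*j) = -3 + j - 26*h*j)
P(k) = 40 (P(k) = -2 - 28*(-3/2) = -2 + 42 = 40)
(u(-50, 56)*(-2479))/P(809) = ((-3 + 56 - 26*(-50)*56)*(-2479))/40 = ((-3 + 56 + 72800)*(-2479))*(1/40) = (72853*(-2479))*(1/40) = -180602587*1/40 = -180602587/40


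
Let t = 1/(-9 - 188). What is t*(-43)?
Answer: 43/197 ≈ 0.21827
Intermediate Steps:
t = -1/197 (t = 1/(-197) = -1/197 ≈ -0.0050761)
t*(-43) = -1/197*(-43) = 43/197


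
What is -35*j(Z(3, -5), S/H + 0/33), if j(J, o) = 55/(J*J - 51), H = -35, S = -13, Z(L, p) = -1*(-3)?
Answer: 275/6 ≈ 45.833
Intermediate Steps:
Z(L, p) = 3
j(J, o) = 55/(-51 + J²) (j(J, o) = 55/(J² - 51) = 55/(-51 + J²))
-35*j(Z(3, -5), S/H + 0/33) = -1925/(-51 + 3²) = -1925/(-51 + 9) = -1925/(-42) = -1925*(-1)/42 = -35*(-55/42) = 275/6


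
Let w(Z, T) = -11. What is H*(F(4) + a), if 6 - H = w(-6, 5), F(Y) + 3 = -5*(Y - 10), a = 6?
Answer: 561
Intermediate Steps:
F(Y) = 47 - 5*Y (F(Y) = -3 - 5*(Y - 10) = -3 - 5*(-10 + Y) = -3 + (50 - 5*Y) = 47 - 5*Y)
H = 17 (H = 6 - 1*(-11) = 6 + 11 = 17)
H*(F(4) + a) = 17*((47 - 5*4) + 6) = 17*((47 - 20) + 6) = 17*(27 + 6) = 17*33 = 561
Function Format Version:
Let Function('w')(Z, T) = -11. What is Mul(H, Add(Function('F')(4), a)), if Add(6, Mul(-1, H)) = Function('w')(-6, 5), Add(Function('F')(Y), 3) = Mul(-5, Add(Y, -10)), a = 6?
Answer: 561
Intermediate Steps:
Function('F')(Y) = Add(47, Mul(-5, Y)) (Function('F')(Y) = Add(-3, Mul(-5, Add(Y, -10))) = Add(-3, Mul(-5, Add(-10, Y))) = Add(-3, Add(50, Mul(-5, Y))) = Add(47, Mul(-5, Y)))
H = 17 (H = Add(6, Mul(-1, -11)) = Add(6, 11) = 17)
Mul(H, Add(Function('F')(4), a)) = Mul(17, Add(Add(47, Mul(-5, 4)), 6)) = Mul(17, Add(Add(47, -20), 6)) = Mul(17, Add(27, 6)) = Mul(17, 33) = 561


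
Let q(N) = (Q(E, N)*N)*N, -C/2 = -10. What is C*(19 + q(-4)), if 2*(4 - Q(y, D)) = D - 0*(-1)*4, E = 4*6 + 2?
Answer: 2300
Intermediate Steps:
C = 20 (C = -2*(-10) = 20)
E = 26 (E = 24 + 2 = 26)
Q(y, D) = 4 - D/2 (Q(y, D) = 4 - (D - 0*(-1)*4)/2 = 4 - (D - 0*4)/2 = 4 - (D - 1*0)/2 = 4 - (D + 0)/2 = 4 - D/2)
q(N) = N²*(4 - N/2) (q(N) = ((4 - N/2)*N)*N = (N*(4 - N/2))*N = N²*(4 - N/2))
C*(19 + q(-4)) = 20*(19 + (½)*(-4)²*(8 - 1*(-4))) = 20*(19 + (½)*16*(8 + 4)) = 20*(19 + (½)*16*12) = 20*(19 + 96) = 20*115 = 2300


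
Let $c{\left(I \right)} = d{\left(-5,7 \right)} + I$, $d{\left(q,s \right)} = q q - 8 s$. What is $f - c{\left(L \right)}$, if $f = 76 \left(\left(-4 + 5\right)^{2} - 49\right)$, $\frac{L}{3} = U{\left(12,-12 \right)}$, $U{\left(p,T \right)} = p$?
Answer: $-3653$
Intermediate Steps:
$d{\left(q,s \right)} = q^{2} - 8 s$
$L = 36$ ($L = 3 \cdot 12 = 36$)
$f = -3648$ ($f = 76 \left(1^{2} - 49\right) = 76 \left(1 - 49\right) = 76 \left(-48\right) = -3648$)
$c{\left(I \right)} = -31 + I$ ($c{\left(I \right)} = \left(\left(-5\right)^{2} - 56\right) + I = \left(25 - 56\right) + I = -31 + I$)
$f - c{\left(L \right)} = -3648 - \left(-31 + 36\right) = -3648 - 5 = -3653$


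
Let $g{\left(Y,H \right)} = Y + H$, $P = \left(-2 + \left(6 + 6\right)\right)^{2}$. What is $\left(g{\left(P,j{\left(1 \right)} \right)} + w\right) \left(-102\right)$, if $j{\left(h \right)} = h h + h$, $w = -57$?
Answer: $-4590$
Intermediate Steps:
$j{\left(h \right)} = h + h^{2}$ ($j{\left(h \right)} = h^{2} + h = h + h^{2}$)
$P = 100$ ($P = \left(-2 + 12\right)^{2} = 10^{2} = 100$)
$g{\left(Y,H \right)} = H + Y$
$\left(g{\left(P,j{\left(1 \right)} \right)} + w\right) \left(-102\right) = \left(\left(1 \left(1 + 1\right) + 100\right) - 57\right) \left(-102\right) = \left(\left(1 \cdot 2 + 100\right) - 57\right) \left(-102\right) = \left(\left(2 + 100\right) - 57\right) \left(-102\right) = \left(102 - 57\right) \left(-102\right) = 45 \left(-102\right) = -4590$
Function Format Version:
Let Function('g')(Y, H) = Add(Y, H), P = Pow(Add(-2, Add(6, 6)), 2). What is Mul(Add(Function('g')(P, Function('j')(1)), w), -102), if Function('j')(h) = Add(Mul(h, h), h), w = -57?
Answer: -4590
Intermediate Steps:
Function('j')(h) = Add(h, Pow(h, 2)) (Function('j')(h) = Add(Pow(h, 2), h) = Add(h, Pow(h, 2)))
P = 100 (P = Pow(Add(-2, 12), 2) = Pow(10, 2) = 100)
Function('g')(Y, H) = Add(H, Y)
Mul(Add(Function('g')(P, Function('j')(1)), w), -102) = Mul(Add(Add(Mul(1, Add(1, 1)), 100), -57), -102) = Mul(Add(Add(Mul(1, 2), 100), -57), -102) = Mul(Add(Add(2, 100), -57), -102) = Mul(Add(102, -57), -102) = Mul(45, -102) = -4590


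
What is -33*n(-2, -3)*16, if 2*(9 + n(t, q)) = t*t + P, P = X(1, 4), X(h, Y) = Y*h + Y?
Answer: 1584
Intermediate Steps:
X(h, Y) = Y + Y*h
P = 8 (P = 4*(1 + 1) = 4*2 = 8)
n(t, q) = -5 + t²/2 (n(t, q) = -9 + (t*t + 8)/2 = -9 + (t² + 8)/2 = -9 + (8 + t²)/2 = -9 + (4 + t²/2) = -5 + t²/2)
-33*n(-2, -3)*16 = -33*(-5 + (½)*(-2)²)*16 = -33*(-5 + (½)*4)*16 = -33*(-5 + 2)*16 = -33*(-3)*16 = 99*16 = 1584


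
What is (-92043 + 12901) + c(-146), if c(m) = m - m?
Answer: -79142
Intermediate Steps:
c(m) = 0
(-92043 + 12901) + c(-146) = (-92043 + 12901) + 0 = -79142 + 0 = -79142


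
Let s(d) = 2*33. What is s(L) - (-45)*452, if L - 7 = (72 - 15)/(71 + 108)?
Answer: 20406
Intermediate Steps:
L = 1310/179 (L = 7 + (72 - 15)/(71 + 108) = 7 + 57/179 = 1310/179 ≈ 7.3184)
s(d) = 66
s(L) - (-45)*452 = 66 - (-45)*452 = 66 - 1*(-20340) = 66 + 20340 = 20406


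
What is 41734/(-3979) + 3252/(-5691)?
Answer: -308054/27853 ≈ -11.060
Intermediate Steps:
41734/(-3979) + 3252/(-5691) = 41734*(-1/3979) + 3252*(-1/5691) = -41734/3979 - 4/7 = -308054/27853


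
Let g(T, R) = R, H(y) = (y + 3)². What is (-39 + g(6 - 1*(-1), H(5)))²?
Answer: 625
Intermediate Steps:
H(y) = (3 + y)²
(-39 + g(6 - 1*(-1), H(5)))² = (-39 + (3 + 5)²)² = (-39 + 8²)² = (-39 + 64)² = 25² = 625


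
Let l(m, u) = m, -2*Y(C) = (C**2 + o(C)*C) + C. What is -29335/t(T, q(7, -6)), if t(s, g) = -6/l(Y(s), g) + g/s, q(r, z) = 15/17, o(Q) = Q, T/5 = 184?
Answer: -844649695400/27819 ≈ -3.0362e+7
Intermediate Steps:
T = 920 (T = 5*184 = 920)
Y(C) = -C**2 - C/2 (Y(C) = -((C**2 + C*C) + C)/2 = -((C**2 + C**2) + C)/2 = -(2*C**2 + C)/2 = -(C + 2*C**2)/2 = -C**2 - C/2)
q(r, z) = 15/17 (q(r, z) = 15*(1/17) = 15/17)
t(s, g) = g/s + 6/(s*(1/2 + s)) (t(s, g) = -6*(-1/(s*(1/2 + s))) + g/s = -(-6)/(s*(1/2 + s)) + g/s = 6/(s*(1/2 + s)) + g/s = g/s + 6/(s*(1/2 + s)))
-29335/t(T, q(7, -6)) = -29335*920*(1 + 2*920)/(12 + 15*(1 + 2*920)/17) = -29335*920*(1 + 1840)/(12 + 15*(1 + 1840)/17) = -29335*1693720/(12 + (15/17)*1841) = -29335*1693720/(12 + 27615/17) = -29335/((1/920)*(1/1841)*(27819/17)) = -29335/27819/28793240 = -29335*28793240/27819 = -844649695400/27819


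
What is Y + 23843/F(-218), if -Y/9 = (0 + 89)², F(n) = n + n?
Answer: -31105847/436 ≈ -71344.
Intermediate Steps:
F(n) = 2*n
Y = -71289 (Y = -9*(0 + 89)² = -9*89² = -9*7921 = -71289)
Y + 23843/F(-218) = -71289 + 23843/((2*(-218))) = -71289 + 23843/(-436) = -71289 + 23843*(-1/436) = -71289 - 23843/436 = -31105847/436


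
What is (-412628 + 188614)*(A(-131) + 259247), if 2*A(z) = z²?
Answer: -59997109585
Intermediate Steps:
A(z) = z²/2
(-412628 + 188614)*(A(-131) + 259247) = (-412628 + 188614)*((½)*(-131)² + 259247) = -224014*((½)*17161 + 259247) = -224014*(17161/2 + 259247) = -224014*535655/2 = -59997109585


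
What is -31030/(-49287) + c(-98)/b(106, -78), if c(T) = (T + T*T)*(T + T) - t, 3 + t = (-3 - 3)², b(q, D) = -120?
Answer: 10203967287/657160 ≈ 15527.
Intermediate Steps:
t = 33 (t = -3 + (-3 - 3)² = -3 + (-6)² = -3 + 36 = 33)
c(T) = -33 + 2*T*(T + T²) (c(T) = (T + T*T)*(T + T) - 1*33 = (T + T²)*(2*T) - 33 = 2*T*(T + T²) - 33 = -33 + 2*T*(T + T²))
-31030/(-49287) + c(-98)/b(106, -78) = -31030/(-49287) + (-33 + 2*(-98)² + 2*(-98)³)/(-120) = -31030*(-1/49287) + (-33 + 2*9604 + 2*(-941192))*(-1/120) = 31030/49287 + (-33 + 19208 - 1882384)*(-1/120) = 31030/49287 - 1863209*(-1/120) = 31030/49287 + 1863209/120 = 10203967287/657160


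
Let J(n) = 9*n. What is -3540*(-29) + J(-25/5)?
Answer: 102615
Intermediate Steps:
-3540*(-29) + J(-25/5) = -3540*(-29) + 9*(-25/5) = -885*(-116) + 9*(-25*⅕) = 102660 + 9*(-5) = 102660 - 45 = 102615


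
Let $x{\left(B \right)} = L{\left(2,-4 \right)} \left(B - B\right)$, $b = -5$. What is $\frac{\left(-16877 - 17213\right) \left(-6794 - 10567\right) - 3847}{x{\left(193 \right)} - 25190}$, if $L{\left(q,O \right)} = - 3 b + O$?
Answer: $- \frac{591832643}{25190} \approx -23495.0$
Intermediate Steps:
$L{\left(q,O \right)} = 15 + O$ ($L{\left(q,O \right)} = \left(-3\right) \left(-5\right) + O = 15 + O$)
$x{\left(B \right)} = 0$ ($x{\left(B \right)} = \left(15 - 4\right) \left(B - B\right) = 11 \cdot 0 = 0$)
$\frac{\left(-16877 - 17213\right) \left(-6794 - 10567\right) - 3847}{x{\left(193 \right)} - 25190} = \frac{\left(-16877 - 17213\right) \left(-6794 - 10567\right) - 3847}{0 - 25190} = \frac{\left(-34090\right) \left(-17361\right) - 3847}{0 - 25190} = \frac{591836490 - 3847}{-25190} = 591832643 \left(- \frac{1}{25190}\right) = - \frac{591832643}{25190}$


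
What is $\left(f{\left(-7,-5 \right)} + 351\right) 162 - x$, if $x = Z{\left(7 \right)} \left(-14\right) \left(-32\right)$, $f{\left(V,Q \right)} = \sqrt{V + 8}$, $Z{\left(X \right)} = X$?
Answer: $53888$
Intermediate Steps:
$f{\left(V,Q \right)} = \sqrt{8 + V}$
$x = 3136$ ($x = 7 \left(-14\right) \left(-32\right) = \left(-98\right) \left(-32\right) = 3136$)
$\left(f{\left(-7,-5 \right)} + 351\right) 162 - x = \left(\sqrt{8 - 7} + 351\right) 162 - 3136 = \left(\sqrt{1} + 351\right) 162 - 3136 = \left(1 + 351\right) 162 - 3136 = 352 \cdot 162 - 3136 = 57024 - 3136 = 53888$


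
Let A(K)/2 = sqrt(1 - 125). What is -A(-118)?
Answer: -4*I*sqrt(31) ≈ -22.271*I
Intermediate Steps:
A(K) = 4*I*sqrt(31) (A(K) = 2*sqrt(1 - 125) = 2*sqrt(-124) = 2*(2*I*sqrt(31)) = 4*I*sqrt(31))
-A(-118) = -4*I*sqrt(31)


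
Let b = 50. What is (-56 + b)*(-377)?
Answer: 2262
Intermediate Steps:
(-56 + b)*(-377) = (-56 + 50)*(-377) = -6*(-377) = 2262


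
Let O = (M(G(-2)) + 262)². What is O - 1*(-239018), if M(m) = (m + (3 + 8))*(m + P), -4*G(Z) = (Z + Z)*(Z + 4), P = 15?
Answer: 472307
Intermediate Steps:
G(Z) = -Z*(4 + Z)/2 (G(Z) = -(Z + Z)*(Z + 4)/4 = -2*Z*(4 + Z)/4 = -Z*(4 + Z)/2)
M(m) = (11 + m)*(15 + m) (M(m) = (m + (3 + 8))*(m + 15) = (m + 11)*(15 + m) = (11 + m)*(15 + m))
O = 233289 (O = ((165 + (-½*(-2)*(4 - 2))² + 26*(-½*(-2)*(4 - 2))) + 262)² = ((165 + (-½*(-2)*2)² + 26*(-½*(-2)*2)) + 262)² = ((165 + 2² + 26*2) + 262)² = ((165 + 4 + 52) + 262)² = (221 + 262)² = 483² = 233289)
O - 1*(-239018) = 233289 - 1*(-239018) = 233289 + 239018 = 472307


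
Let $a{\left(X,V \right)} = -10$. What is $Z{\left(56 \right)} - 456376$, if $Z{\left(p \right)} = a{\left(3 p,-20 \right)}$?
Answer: $-456386$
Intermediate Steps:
$Z{\left(p \right)} = -10$
$Z{\left(56 \right)} - 456376 = -10 - 456376 = -456386$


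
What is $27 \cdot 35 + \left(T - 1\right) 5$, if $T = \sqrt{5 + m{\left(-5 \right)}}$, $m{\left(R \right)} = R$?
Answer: $940$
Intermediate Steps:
$T = 0$ ($T = \sqrt{5 - 5} = \sqrt{0} = 0$)
$27 \cdot 35 + \left(T - 1\right) 5 = 27 \cdot 35 + \left(0 - 1\right) 5 = 945 - 5 = 940$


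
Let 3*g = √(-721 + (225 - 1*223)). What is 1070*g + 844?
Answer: 844 + 1070*I*√719/3 ≈ 844.0 + 9563.7*I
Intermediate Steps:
g = I*√719/3 (g = √(-721 + (225 - 1*223))/3 = √(-721 + (225 - 223))/3 = √(-721 + 2)/3 = √(-719)/3 = (I*√719)/3 = I*√719/3 ≈ 8.9381*I)
1070*g + 844 = 1070*(I*√719/3) + 844 = 1070*I*√719/3 + 844 = 844 + 1070*I*√719/3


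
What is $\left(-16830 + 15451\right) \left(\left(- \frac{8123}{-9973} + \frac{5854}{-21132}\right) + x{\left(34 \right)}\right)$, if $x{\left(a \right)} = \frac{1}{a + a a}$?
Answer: $- \frac{3324521993914}{4478425515} \approx -742.34$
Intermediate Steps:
$x{\left(a \right)} = \frac{1}{a + a^{2}}$
$\left(-16830 + 15451\right) \left(\left(- \frac{8123}{-9973} + \frac{5854}{-21132}\right) + x{\left(34 \right)}\right) = \left(-16830 + 15451\right) \left(\left(- \frac{8123}{-9973} + \frac{5854}{-21132}\right) + \frac{1}{34 \left(1 + 34\right)}\right) = - 1379 \left(\left(\left(-8123\right) \left(- \frac{1}{9973}\right) + 5854 \left(- \frac{1}{21132}\right)\right) + \frac{1}{34 \cdot 35}\right) = - 1379 \left(\left(\frac{8123}{9973} - \frac{2927}{10566}\right) + \frac{1}{34} \cdot \frac{1}{35}\right) = - 1379 \left(\frac{56636647}{105374718} + \frac{1}{1190}\right) = \left(-1379\right) \frac{16875746162}{31348978605} = - \frac{3324521993914}{4478425515}$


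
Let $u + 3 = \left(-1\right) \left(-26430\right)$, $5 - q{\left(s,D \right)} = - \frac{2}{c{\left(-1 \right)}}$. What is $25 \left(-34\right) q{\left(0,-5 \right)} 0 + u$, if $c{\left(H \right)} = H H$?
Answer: $26427$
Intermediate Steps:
$c{\left(H \right)} = H^{2}$
$q{\left(s,D \right)} = 7$ ($q{\left(s,D \right)} = 5 - - \frac{2}{\left(-1\right)^{2}} = 5 - - \frac{2}{1} = 5 - \left(-2\right) 1 = 5 - -2 = 5 + 2 = 7$)
$u = 26427$ ($u = -3 - -26430 = -3 + 26430 = 26427$)
$25 \left(-34\right) q{\left(0,-5 \right)} 0 + u = 25 \left(-34\right) 7 \cdot 0 + 26427 = \left(-850\right) 0 + 26427 = 0 + 26427 = 26427$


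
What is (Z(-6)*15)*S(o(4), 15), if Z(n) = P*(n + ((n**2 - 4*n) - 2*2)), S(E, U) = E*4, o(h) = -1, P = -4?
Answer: 12000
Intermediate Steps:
S(E, U) = 4*E
Z(n) = 16 - 4*n**2 + 12*n (Z(n) = -4*(n + ((n**2 - 4*n) - 2*2)) = -4*(n + ((n**2 - 4*n) - 4)) = -4*(n + (-4 + n**2 - 4*n)) = -4*(-4 + n**2 - 3*n) = 16 - 4*n**2 + 12*n)
(Z(-6)*15)*S(o(4), 15) = ((16 - 4*(-6)**2 + 12*(-6))*15)*(4*(-1)) = ((16 - 4*36 - 72)*15)*(-4) = ((16 - 144 - 72)*15)*(-4) = -200*15*(-4) = -3000*(-4) = 12000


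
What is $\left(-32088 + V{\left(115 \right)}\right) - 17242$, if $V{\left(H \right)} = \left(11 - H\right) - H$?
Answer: $-49549$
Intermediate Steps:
$V{\left(H \right)} = 11 - 2 H$
$\left(-32088 + V{\left(115 \right)}\right) - 17242 = \left(-32088 + \left(11 - 230\right)\right) - 17242 = \left(-32088 - 219\right) - 17242 = -32307 - 17242 = -49549$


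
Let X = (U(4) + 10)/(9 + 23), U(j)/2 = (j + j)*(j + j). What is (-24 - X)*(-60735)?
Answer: 27512955/16 ≈ 1.7196e+6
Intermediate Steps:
U(j) = 8*j**2 (U(j) = 2*((j + j)*(j + j)) = 2*((2*j)*(2*j)) = 2*(4*j**2) = 8*j**2)
X = 69/16 (X = (8*4**2 + 10)/(9 + 23) = (8*16 + 10)/32 = (128 + 10)*(1/32) = 138*(1/32) = 69/16 ≈ 4.3125)
(-24 - X)*(-60735) = (-24 - 1*69/16)*(-60735) = (-24 - 69/16)*(-60735) = -453/16*(-60735) = 27512955/16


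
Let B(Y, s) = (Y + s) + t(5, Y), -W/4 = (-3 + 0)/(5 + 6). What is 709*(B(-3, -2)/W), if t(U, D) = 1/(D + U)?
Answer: -23397/8 ≈ -2924.6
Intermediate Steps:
W = 12/11 (W = -4*(-3 + 0)/(5 + 6) = -(-12)/11 = -4*(-3/11) = 12/11 ≈ 1.0909)
B(Y, s) = Y + s + 1/(5 + Y) (B(Y, s) = (Y + s) + 1/(Y + 5) = (Y + s) + 1/(5 + Y) = Y + s + 1/(5 + Y))
709*(B(-3, -2)/W) = 709*(((1 + (5 - 3)*(-3 - 2))/(5 - 3))/(12/11)) = 709*(((1 + 2*(-5))/2)*(11/12)) = 709*(((1 - 10)/2)*(11/12)) = 709*(((½)*(-9))*(11/12)) = 709*(-9/2*11/12) = 709*(-33/8) = -23397/8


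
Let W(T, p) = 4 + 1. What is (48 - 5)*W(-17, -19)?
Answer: 215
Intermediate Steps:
W(T, p) = 5
(48 - 5)*W(-17, -19) = (48 - 5)*5 = 43*5 = 215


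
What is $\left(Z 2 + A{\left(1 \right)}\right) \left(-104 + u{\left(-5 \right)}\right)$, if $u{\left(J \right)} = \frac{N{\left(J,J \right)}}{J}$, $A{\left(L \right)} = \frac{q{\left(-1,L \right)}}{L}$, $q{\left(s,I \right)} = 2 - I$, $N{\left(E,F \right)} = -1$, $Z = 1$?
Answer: $- \frac{1557}{5} \approx -311.4$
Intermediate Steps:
$A{\left(L \right)} = \frac{2 - L}{L}$
$u{\left(J \right)} = - \frac{1}{J}$
$\left(Z 2 + A{\left(1 \right)}\right) \left(-104 + u{\left(-5 \right)}\right) = \left(1 \cdot 2 + \frac{2 - 1}{1}\right) \left(-104 - \frac{1}{-5}\right) = \left(2 + 1 \left(2 - 1\right)\right) \left(-104 - - \frac{1}{5}\right) = \left(2 + 1 \cdot 1\right) \left(-104 + \frac{1}{5}\right) = \left(2 + 1\right) \left(- \frac{519}{5}\right) = 3 \left(- \frac{519}{5}\right) = - \frac{1557}{5}$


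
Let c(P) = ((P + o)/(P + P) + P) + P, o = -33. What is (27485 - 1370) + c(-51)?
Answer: 442235/17 ≈ 26014.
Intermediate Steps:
c(P) = 2*P + (-33 + P)/(2*P) (c(P) = ((P - 33)/(P + P) + P) + P = ((-33 + P)/((2*P)) + P) + P = ((-33 + P)*(1/(2*P)) + P) + P = ((-33 + P)/(2*P) + P) + P = (P + (-33 + P)/(2*P)) + P = 2*P + (-33 + P)/(2*P))
(27485 - 1370) + c(-51) = (27485 - 1370) + (1/2)*(-33 - 51*(1 + 4*(-51)))/(-51) = 26115 + (1/2)*(-1/51)*(-33 - 51*(1 - 204)) = 26115 + (1/2)*(-1/51)*(-33 - 51*(-203)) = 26115 + (1/2)*(-1/51)*(-33 + 10353) = 26115 + (1/2)*(-1/51)*10320 = 26115 - 1720/17 = 442235/17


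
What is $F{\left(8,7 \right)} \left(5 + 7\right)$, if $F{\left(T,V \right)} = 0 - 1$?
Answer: $-12$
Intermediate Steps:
$F{\left(T,V \right)} = -1$
$F{\left(8,7 \right)} \left(5 + 7\right) = - (5 + 7) = \left(-1\right) 12 = -12$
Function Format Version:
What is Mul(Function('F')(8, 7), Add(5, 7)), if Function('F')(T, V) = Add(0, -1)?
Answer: -12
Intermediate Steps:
Function('F')(T, V) = -1
Mul(Function('F')(8, 7), Add(5, 7)) = Mul(-1, Add(5, 7)) = Mul(-1, 12) = -12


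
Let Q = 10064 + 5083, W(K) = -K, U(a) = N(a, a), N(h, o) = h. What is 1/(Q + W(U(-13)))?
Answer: 1/15160 ≈ 6.5963e-5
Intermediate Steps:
U(a) = a
Q = 15147
1/(Q + W(U(-13))) = 1/(15147 - 1*(-13)) = 1/(15147 + 13) = 1/15160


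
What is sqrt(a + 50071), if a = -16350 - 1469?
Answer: 2*sqrt(8063) ≈ 179.59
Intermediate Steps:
a = -17819
sqrt(a + 50071) = sqrt(-17819 + 50071) = sqrt(32252) = 2*sqrt(8063)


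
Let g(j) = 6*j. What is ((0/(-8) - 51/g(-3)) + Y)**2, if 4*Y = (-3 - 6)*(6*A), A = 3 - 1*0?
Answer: 12769/9 ≈ 1418.8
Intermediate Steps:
A = 3 (A = 3 + 0 = 3)
Y = -81/2 (Y = ((-3 - 6)*(6*3))/4 = (-9*18)/4 = (1/4)*(-162) = -81/2 ≈ -40.500)
((0/(-8) - 51/g(-3)) + Y)**2 = ((0/(-8) - 51/(6*(-3))) - 81/2)**2 = ((0*(-1/8) - 51/(-18)) - 81/2)**2 = ((0 - 51*(-1/18)) - 81/2)**2 = ((0 + 17/6) - 81/2)**2 = (17/6 - 81/2)**2 = (-113/3)**2 = 12769/9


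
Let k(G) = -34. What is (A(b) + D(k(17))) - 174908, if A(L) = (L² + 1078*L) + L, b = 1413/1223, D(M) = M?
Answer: -259799207328/1495729 ≈ -1.7369e+5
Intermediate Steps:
b = 1413/1223 (b = 1413*(1/1223) = 1413/1223 ≈ 1.1554)
A(L) = L² + 1079*L
(A(b) + D(k(17))) - 174908 = (1413*(1079 + 1413/1223)/1223 - 34) - 174908 = ((1413/1223)*(1321030/1223) - 34) - 174908 = (1866615390/1495729 - 34) - 174908 = 1815760604/1495729 - 174908 = -259799207328/1495729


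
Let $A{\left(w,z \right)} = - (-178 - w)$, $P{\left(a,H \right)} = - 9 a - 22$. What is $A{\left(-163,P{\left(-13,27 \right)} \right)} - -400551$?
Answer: $400566$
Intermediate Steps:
$P{\left(a,H \right)} = -22 - 9 a$
$A{\left(w,z \right)} = 178 + w$
$A{\left(-163,P{\left(-13,27 \right)} \right)} - -400551 = \left(178 - 163\right) - -400551 = 15 + 400551 = 400566$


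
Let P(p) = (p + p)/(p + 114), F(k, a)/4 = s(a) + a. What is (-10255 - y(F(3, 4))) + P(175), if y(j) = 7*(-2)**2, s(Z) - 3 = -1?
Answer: -2971437/289 ≈ -10282.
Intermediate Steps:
s(Z) = 2 (s(Z) = 3 - 1 = 2)
F(k, a) = 8 + 4*a (F(k, a) = 4*(2 + a) = 8 + 4*a)
P(p) = 2*p/(114 + p) (P(p) = (2*p)/(114 + p) = 2*p/(114 + p))
y(j) = 28 (y(j) = 7*4 = 28)
(-10255 - y(F(3, 4))) + P(175) = (-10255 - 1*28) + 2*175/(114 + 175) = (-10255 - 28) + 2*175/289 = -10283 + 2*175*(1/289) = -10283 + 350/289 = -2971437/289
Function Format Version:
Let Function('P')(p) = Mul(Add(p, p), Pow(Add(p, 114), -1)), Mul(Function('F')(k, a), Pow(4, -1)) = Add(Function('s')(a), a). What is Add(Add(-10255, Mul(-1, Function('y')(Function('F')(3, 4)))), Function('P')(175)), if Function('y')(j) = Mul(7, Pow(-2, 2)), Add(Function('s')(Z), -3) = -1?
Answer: Rational(-2971437, 289) ≈ -10282.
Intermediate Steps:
Function('s')(Z) = 2 (Function('s')(Z) = Add(3, -1) = 2)
Function('F')(k, a) = Add(8, Mul(4, a)) (Function('F')(k, a) = Mul(4, Add(2, a)) = Add(8, Mul(4, a)))
Function('P')(p) = Mul(2, p, Pow(Add(114, p), -1)) (Function('P')(p) = Mul(Mul(2, p), Pow(Add(114, p), -1)) = Mul(2, p, Pow(Add(114, p), -1)))
Function('y')(j) = 28 (Function('y')(j) = Mul(7, 4) = 28)
Add(Add(-10255, Mul(-1, Function('y')(Function('F')(3, 4)))), Function('P')(175)) = Add(Add(-10255, Mul(-1, 28)), Mul(2, 175, Pow(Add(114, 175), -1))) = Add(Add(-10255, -28), Mul(2, 175, Pow(289, -1))) = Add(-10283, Mul(2, 175, Rational(1, 289))) = Add(-10283, Rational(350, 289)) = Rational(-2971437, 289)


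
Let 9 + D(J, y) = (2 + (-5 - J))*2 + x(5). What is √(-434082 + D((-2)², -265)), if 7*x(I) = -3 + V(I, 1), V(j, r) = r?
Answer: I*√21271159/7 ≈ 658.87*I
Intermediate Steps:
x(I) = -2/7 (x(I) = (-3 + 1)/7 = (⅐)*(-2) = -2/7)
D(J, y) = -107/7 - 2*J (D(J, y) = -9 + ((2 + (-5 - J))*2 - 2/7) = -9 + ((-3 - J)*2 - 2/7) = -9 + ((-6 - 2*J) - 2/7) = -9 + (-44/7 - 2*J) = -107/7 - 2*J)
√(-434082 + D((-2)², -265)) = √(-434082 + (-107/7 - 2*(-2)²)) = √(-434082 + (-107/7 - 2*4)) = √(-434082 + (-107/7 - 8)) = √(-434082 - 163/7) = √(-3038737/7) = I*√21271159/7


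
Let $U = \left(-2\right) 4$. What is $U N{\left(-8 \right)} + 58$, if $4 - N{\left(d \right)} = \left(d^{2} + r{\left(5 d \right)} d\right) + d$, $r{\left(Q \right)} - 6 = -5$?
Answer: $410$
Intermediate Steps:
$r{\left(Q \right)} = 1$ ($r{\left(Q \right)} = 6 - 5 = 1$)
$N{\left(d \right)} = 4 - d^{2} - 2 d$ ($N{\left(d \right)} = 4 - \left(\left(d^{2} + 1 d\right) + d\right) = 4 - \left(\left(d^{2} + d\right) + d\right) = 4 - \left(\left(d + d^{2}\right) + d\right) = 4 - \left(d^{2} + 2 d\right) = 4 - d^{2} - 2 d$)
$U = -8$
$U N{\left(-8 \right)} + 58 = - 8 \left(4 - \left(-8\right)^{2} - -16\right) + 58 = - 8 \left(4 - 64 + 16\right) + 58 = \left(-8\right) \left(-44\right) + 58 = 352 + 58 = 410$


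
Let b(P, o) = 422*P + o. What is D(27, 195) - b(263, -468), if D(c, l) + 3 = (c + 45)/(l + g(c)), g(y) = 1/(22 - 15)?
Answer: -75485591/683 ≈ -1.1052e+5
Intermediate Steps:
g(y) = ⅐ (g(y) = 1/7 = ⅐)
b(P, o) = o + 422*P
D(c, l) = -3 + (45 + c)/(⅐ + l) (D(c, l) = -3 + (c + 45)/(l + ⅐) = -3 + (45 + c)/(⅐ + l))
D(27, 195) - b(263, -468) = (312 - 21*195 + 7*27)/(1 + 7*195) - (-468 + 422*263) = (312 - 4095 + 189)/(1 + 1365) - (-468 + 110986) = -3594/1366 - 1*110518 = (1/1366)*(-3594) - 110518 = -1797/683 - 110518 = -75485591/683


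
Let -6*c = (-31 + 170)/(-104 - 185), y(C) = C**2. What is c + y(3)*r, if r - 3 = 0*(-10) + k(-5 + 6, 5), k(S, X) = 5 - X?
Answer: 46957/1734 ≈ 27.080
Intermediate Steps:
c = 139/1734 (c = -(-31 + 170)/(6*(-104 - 185)) = -139/(6*(-289)) = -139*(-1)/(6*289) = -1/6*(-139/289) = 139/1734 ≈ 0.080161)
r = 3 (r = 3 + (0*(-10) + (5 - 1*5)) = 3 + (0 + (5 - 5)) = 3 + (0 + 0) = 3 + 0 = 3)
c + y(3)*r = 139/1734 + 3**2*3 = 139/1734 + 9*3 = 139/1734 + 27 = 46957/1734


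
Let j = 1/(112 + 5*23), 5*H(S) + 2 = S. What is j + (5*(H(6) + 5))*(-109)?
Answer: -717546/227 ≈ -3161.0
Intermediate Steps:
H(S) = -⅖ + S/5
j = 1/227 (j = 1/(112 + 115) = 1/227 ≈ 0.0044053)
j + (5*(H(6) + 5))*(-109) = 1/227 + (5*((-⅖ + (⅕)*6) + 5))*(-109) = 1/227 + (5*((-⅖ + 6/5) + 5))*(-109) = 1/227 + (5*(⅘ + 5))*(-109) = 1/227 + (5*(29/5))*(-109) = 1/227 + 29*(-109) = 1/227 - 3161 = -717546/227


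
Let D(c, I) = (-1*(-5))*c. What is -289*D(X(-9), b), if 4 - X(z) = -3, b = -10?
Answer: -10115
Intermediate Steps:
X(z) = 7 (X(z) = 4 - 1*(-3) = 4 + 3 = 7)
D(c, I) = 5*c
-289*D(X(-9), b) = -1445*7 = -289*35 = -10115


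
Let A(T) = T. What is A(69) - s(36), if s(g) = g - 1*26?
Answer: 59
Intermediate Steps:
s(g) = -26 + g (s(g) = g - 26 = -26 + g)
A(69) - s(36) = 69 - (-26 + 36) = 69 - 1*10 = 69 - 10 = 59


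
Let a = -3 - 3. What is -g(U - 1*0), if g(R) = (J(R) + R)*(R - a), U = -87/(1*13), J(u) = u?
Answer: -1566/169 ≈ -9.2663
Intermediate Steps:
a = -6
U = -87/13 ≈ -6.6923
g(R) = 2*R*(6 + R) (g(R) = (R + R)*(R - 1*(-6)) = (2*R)*(R + 6) = (2*R)*(6 + R) = 2*R*(6 + R))
-g(U - 1*0) = -2*(-87/13 - 1*0)*(6 + (-87/13 - 1*0)) = -2*(-87/13 + 0)*(6 + (-87/13 + 0)) = -2*(-87)*(6 - 87/13)/13 = -2*(-87)*(-9)/(13*13) = -1*1566/169 = -1566/169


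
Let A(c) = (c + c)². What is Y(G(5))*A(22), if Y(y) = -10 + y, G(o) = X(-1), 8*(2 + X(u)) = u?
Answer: -23474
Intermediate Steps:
X(u) = -2 + u/8
G(o) = -17/8 (G(o) = -2 + (⅛)*(-1) = -2 - ⅛ = -17/8)
A(c) = 4*c² (A(c) = (2*c)² = 4*c²)
Y(G(5))*A(22) = (-10 - 17/8)*(4*22²) = -97*484/2 = -97/8*1936 = -23474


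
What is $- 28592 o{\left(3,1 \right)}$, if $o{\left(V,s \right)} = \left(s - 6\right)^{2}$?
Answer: $-714800$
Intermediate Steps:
$o{\left(V,s \right)} = \left(-6 + s\right)^{2}$ ($o{\left(V,s \right)} = \left(s - 6\right)^{2} = \left(-6 + s\right)^{2}$)
$- 28592 o{\left(3,1 \right)} = - 28592 \left(-6 + 1\right)^{2} = - 28592 \left(-5\right)^{2} = \left(-28592\right) 25 = -714800$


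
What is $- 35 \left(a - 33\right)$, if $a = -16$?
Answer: $1715$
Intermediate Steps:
$- 35 \left(a - 33\right) = - 35 \left(-16 - 33\right) = \left(-35\right) \left(-49\right) = 1715$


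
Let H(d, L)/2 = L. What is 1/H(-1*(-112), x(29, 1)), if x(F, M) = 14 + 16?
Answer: 1/60 ≈ 0.016667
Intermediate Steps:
x(F, M) = 30
H(d, L) = 2*L
1/H(-1*(-112), x(29, 1)) = 1/(2*30) = 1/60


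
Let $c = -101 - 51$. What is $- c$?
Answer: $152$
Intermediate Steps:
$c = -152$
$- c = \left(-1\right) \left(-152\right) = 152$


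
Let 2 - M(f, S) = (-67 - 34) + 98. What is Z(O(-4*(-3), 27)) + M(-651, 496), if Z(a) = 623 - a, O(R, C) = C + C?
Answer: 574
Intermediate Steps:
O(R, C) = 2*C
M(f, S) = 5 (M(f, S) = 2 - ((-67 - 34) + 98) = 2 - (-101 + 98) = 2 - 1*(-3) = 2 + 3 = 5)
Z(O(-4*(-3), 27)) + M(-651, 496) = (623 - 2*27) + 5 = (623 - 1*54) + 5 = (623 - 54) + 5 = 569 + 5 = 574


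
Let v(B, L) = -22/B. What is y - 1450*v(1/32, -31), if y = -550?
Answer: 1020250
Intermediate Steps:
y - 1450*v(1/32, -31) = -550 - (-31900)/(1/32) = -550 - (-31900)/1/32 = -550 - (-31900)*32 = -550 - 1450*(-704) = -550 + 1020800 = 1020250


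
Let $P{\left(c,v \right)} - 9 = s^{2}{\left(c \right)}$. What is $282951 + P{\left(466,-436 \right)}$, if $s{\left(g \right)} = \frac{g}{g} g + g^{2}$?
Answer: $47359617844$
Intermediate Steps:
$s{\left(g \right)} = g + g^{2}$ ($s{\left(g \right)} = 1 g + g^{2} = g + g^{2}$)
$P{\left(c,v \right)} = 9 + c^{2} \left(1 + c\right)^{2}$ ($P{\left(c,v \right)} = 9 + \left(c \left(1 + c\right)\right)^{2} = 9 + c^{2} \left(1 + c\right)^{2}$)
$282951 + P{\left(466,-436 \right)} = 282951 + \left(9 + 466^{2} \left(1 + 466\right)^{2}\right) = 282951 + \left(9 + 217156 \cdot 467^{2}\right) = 282951 + \left(9 + 217156 \cdot 218089\right) = 282951 + \left(9 + 47359334884\right) = 282951 + 47359334893 = 47359617844$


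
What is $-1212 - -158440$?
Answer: $157228$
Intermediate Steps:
$-1212 - -158440 = -1212 + 158440 = 157228$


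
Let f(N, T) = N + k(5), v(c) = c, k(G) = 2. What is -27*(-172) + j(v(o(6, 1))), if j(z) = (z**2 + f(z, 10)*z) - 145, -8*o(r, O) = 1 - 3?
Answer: 35997/8 ≈ 4499.6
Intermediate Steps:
o(r, O) = 1/4 (o(r, O) = -(1 - 3)/8 = -1/8*(-2) = 1/4)
f(N, T) = 2 + N (f(N, T) = N + 2 = 2 + N)
j(z) = -145 + z**2 + z*(2 + z) (j(z) = (z**2 + (2 + z)*z) - 145 = (z**2 + z*(2 + z)) - 145 = -145 + z**2 + z*(2 + z))
-27*(-172) + j(v(o(6, 1))) = -27*(-172) + (-145 + (1/4)**2 + (2 + 1/4)/4) = 4644 + (-145 + 1/16 + (1/4)*(9/4)) = 4644 + (-145 + 1/16 + 9/16) = 4644 - 1155/8 = 35997/8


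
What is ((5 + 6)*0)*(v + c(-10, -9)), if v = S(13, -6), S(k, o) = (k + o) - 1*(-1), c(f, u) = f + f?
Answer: 0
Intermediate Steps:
c(f, u) = 2*f
S(k, o) = 1 + k + o (S(k, o) = (k + o) + 1 = 1 + k + o)
v = 8 (v = 1 + 13 - 6 = 8)
((5 + 6)*0)*(v + c(-10, -9)) = ((5 + 6)*0)*(8 + 2*(-10)) = (11*0)*(8 - 20) = 0*(-12) = 0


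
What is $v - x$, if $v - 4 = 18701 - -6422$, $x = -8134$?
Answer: $33261$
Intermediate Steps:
$v = 25127$ ($v = 4 + \left(18701 - -6422\right) = 4 + \left(18701 + 6422\right) = 4 + 25123 = 25127$)
$v - x = 25127 - -8134 = 25127 + 8134 = 33261$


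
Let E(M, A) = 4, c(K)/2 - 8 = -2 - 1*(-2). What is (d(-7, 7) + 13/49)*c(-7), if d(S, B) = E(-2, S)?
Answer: 3344/49 ≈ 68.245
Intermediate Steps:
c(K) = 16 (c(K) = 16 + 2*(-2 - 1*(-2)) = 16 + 2*(-2 + 2) = 16 + 2*0 = 16 + 0 = 16)
d(S, B) = 4
(d(-7, 7) + 13/49)*c(-7) = (4 + 13/49)*16 = (209/49)*16 = 3344/49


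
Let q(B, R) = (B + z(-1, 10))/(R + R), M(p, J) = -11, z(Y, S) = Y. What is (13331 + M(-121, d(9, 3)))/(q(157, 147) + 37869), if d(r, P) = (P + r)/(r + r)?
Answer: 652680/1855607 ≈ 0.35173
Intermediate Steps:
d(r, P) = (P + r)/(2*r) (d(r, P) = (P + r)/((2*r)) = (P + r)*(1/(2*r)) = (P + r)/(2*r))
q(B, R) = (-1 + B)/(2*R) (q(B, R) = (B - 1)/(R + R) = (-1 + B)/((2*R)) = (-1 + B)*(1/(2*R)) = (-1 + B)/(2*R))
(13331 + M(-121, d(9, 3)))/(q(157, 147) + 37869) = (13331 - 11)/((½)*(-1 + 157)/147 + 37869) = 13320/((½)*(1/147)*156 + 37869) = 13320/(26/49 + 37869) = 13320/(1855607/49) = 13320*(49/1855607) = 652680/1855607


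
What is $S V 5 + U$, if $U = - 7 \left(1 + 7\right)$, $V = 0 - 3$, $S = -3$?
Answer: $-11$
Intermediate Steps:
$V = -3$
$U = -56$ ($U = \left(-7\right) 8 = -56$)
$S V 5 + U = - 3 \left(\left(-3\right) 5\right) - 56 = \left(-3\right) \left(-15\right) - 56 = 45 - 56 = -11$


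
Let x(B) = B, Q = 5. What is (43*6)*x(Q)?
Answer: 1290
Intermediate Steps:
(43*6)*x(Q) = (43*6)*5 = 258*5 = 1290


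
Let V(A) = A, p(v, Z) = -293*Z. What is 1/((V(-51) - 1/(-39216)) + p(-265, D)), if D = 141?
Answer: -39216/1622130623 ≈ -2.4176e-5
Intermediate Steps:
1/((V(-51) - 1/(-39216)) + p(-265, D)) = 1/((-51 - 1/(-39216)) - 293*141) = 1/((-51 - 1*(-1/39216)) - 41313) = 1/((-51 + 1/39216) - 41313) = 1/(-2000015/39216 - 41313) = 1/(-1622130623/39216) = -39216/1622130623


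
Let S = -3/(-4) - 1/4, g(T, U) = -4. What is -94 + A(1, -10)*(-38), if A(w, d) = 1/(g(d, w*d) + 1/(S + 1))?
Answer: -413/5 ≈ -82.600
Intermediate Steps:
S = ½ (S = -3*(-¼) - 1*¼ = ¾ - ¼ = ½ ≈ 0.50000)
A(w, d) = -3/10 (A(w, d) = 1/(-4 + 1/(½ + 1)) = 1/(-4 + 1/(3/2)) = 1/(-4 + ⅔) = 1/(-10/3) = -3/10)
-94 + A(1, -10)*(-38) = -94 - 3/10*(-38) = -94 + 57/5 = -413/5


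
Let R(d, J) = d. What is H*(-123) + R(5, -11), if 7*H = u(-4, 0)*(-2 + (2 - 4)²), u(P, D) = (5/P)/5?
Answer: 193/14 ≈ 13.786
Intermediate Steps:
u(P, D) = 1/P (u(P, D) = (5/P)*(⅕) = 1/P)
H = -1/14 (H = ((-2 + (2 - 4)²)/(-4))/7 = (-(-2 + (-2)²)/4)/7 = (-(-2 + 4)/4)/7 = (-¼*2)/7 = (⅐)*(-½) = -1/14 ≈ -0.071429)
H*(-123) + R(5, -11) = -1/14*(-123) + 5 = 123/14 + 5 = 193/14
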